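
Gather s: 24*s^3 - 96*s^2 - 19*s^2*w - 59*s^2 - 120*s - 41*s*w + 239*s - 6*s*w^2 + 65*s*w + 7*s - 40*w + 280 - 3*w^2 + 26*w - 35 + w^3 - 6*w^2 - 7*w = 24*s^3 + s^2*(-19*w - 155) + s*(-6*w^2 + 24*w + 126) + w^3 - 9*w^2 - 21*w + 245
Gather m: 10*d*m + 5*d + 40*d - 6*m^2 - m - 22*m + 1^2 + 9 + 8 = 45*d - 6*m^2 + m*(10*d - 23) + 18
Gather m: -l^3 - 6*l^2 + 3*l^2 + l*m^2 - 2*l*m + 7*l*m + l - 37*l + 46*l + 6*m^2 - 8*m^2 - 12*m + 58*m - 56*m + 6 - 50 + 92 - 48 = -l^3 - 3*l^2 + 10*l + m^2*(l - 2) + m*(5*l - 10)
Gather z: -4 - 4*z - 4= -4*z - 8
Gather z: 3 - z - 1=2 - z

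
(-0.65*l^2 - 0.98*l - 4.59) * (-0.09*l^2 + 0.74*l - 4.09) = 0.0585*l^4 - 0.3928*l^3 + 2.3464*l^2 + 0.6116*l + 18.7731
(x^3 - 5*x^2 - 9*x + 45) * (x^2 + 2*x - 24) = x^5 - 3*x^4 - 43*x^3 + 147*x^2 + 306*x - 1080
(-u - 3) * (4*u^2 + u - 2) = -4*u^3 - 13*u^2 - u + 6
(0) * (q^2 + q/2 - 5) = 0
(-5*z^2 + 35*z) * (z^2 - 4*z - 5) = -5*z^4 + 55*z^3 - 115*z^2 - 175*z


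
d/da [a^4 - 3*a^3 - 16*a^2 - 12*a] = 4*a^3 - 9*a^2 - 32*a - 12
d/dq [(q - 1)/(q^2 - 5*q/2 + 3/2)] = -4/(4*q^2 - 12*q + 9)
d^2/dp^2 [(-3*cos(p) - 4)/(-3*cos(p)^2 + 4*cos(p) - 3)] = 2*(243*(1 - cos(2*p))^2*cos(p) + 180*(1 - cos(2*p))^2 + 966*cos(p) + 200*cos(2*p) - 144*cos(3*p) - 54*cos(5*p) - 1032)/(8*cos(p) - 3*cos(2*p) - 9)^3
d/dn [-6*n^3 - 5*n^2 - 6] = 2*n*(-9*n - 5)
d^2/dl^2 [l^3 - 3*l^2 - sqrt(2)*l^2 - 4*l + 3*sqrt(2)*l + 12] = 6*l - 6 - 2*sqrt(2)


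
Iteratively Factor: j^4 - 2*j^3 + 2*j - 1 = (j + 1)*(j^3 - 3*j^2 + 3*j - 1) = (j - 1)*(j + 1)*(j^2 - 2*j + 1) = (j - 1)^2*(j + 1)*(j - 1)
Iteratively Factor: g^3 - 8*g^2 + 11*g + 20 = (g - 4)*(g^2 - 4*g - 5) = (g - 5)*(g - 4)*(g + 1)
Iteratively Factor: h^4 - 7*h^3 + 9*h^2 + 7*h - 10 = (h - 2)*(h^3 - 5*h^2 - h + 5) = (h - 2)*(h + 1)*(h^2 - 6*h + 5) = (h - 2)*(h - 1)*(h + 1)*(h - 5)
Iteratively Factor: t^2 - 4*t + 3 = (t - 1)*(t - 3)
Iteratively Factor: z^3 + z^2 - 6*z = (z - 2)*(z^2 + 3*z) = (z - 2)*(z + 3)*(z)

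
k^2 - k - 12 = (k - 4)*(k + 3)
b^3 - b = b*(b - 1)*(b + 1)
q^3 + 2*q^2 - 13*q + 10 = (q - 2)*(q - 1)*(q + 5)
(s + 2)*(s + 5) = s^2 + 7*s + 10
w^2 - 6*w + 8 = (w - 4)*(w - 2)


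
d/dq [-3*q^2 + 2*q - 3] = 2 - 6*q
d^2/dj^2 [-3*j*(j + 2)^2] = -18*j - 24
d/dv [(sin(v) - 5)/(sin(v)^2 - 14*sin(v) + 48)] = (10*sin(v) + cos(v)^2 - 23)*cos(v)/(sin(v)^2 - 14*sin(v) + 48)^2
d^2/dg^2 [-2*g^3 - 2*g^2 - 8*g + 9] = -12*g - 4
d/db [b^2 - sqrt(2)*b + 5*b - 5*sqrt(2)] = 2*b - sqrt(2) + 5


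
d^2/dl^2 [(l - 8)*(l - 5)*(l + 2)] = 6*l - 22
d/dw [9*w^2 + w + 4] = 18*w + 1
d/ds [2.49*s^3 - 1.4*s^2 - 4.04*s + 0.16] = 7.47*s^2 - 2.8*s - 4.04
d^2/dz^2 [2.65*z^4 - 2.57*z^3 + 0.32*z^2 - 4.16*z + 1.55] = 31.8*z^2 - 15.42*z + 0.64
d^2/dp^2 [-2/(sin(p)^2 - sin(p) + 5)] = 2*(4*sin(p)^4 - 3*sin(p)^3 - 25*sin(p)^2 + 11*sin(p) + 8)/(sin(p)^2 - sin(p) + 5)^3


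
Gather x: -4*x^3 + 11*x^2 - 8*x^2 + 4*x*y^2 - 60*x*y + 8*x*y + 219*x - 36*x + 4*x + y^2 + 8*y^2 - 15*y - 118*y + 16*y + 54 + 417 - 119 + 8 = -4*x^3 + 3*x^2 + x*(4*y^2 - 52*y + 187) + 9*y^2 - 117*y + 360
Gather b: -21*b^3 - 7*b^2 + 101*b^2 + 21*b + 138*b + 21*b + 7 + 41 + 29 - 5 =-21*b^3 + 94*b^2 + 180*b + 72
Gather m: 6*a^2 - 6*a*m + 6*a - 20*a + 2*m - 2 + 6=6*a^2 - 14*a + m*(2 - 6*a) + 4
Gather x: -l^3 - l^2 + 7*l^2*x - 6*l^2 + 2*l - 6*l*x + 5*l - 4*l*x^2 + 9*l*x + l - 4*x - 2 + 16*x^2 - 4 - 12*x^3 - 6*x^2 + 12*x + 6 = -l^3 - 7*l^2 + 8*l - 12*x^3 + x^2*(10 - 4*l) + x*(7*l^2 + 3*l + 8)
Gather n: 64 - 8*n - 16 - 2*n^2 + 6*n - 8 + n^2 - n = -n^2 - 3*n + 40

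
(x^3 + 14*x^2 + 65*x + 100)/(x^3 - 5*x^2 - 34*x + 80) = (x^2 + 9*x + 20)/(x^2 - 10*x + 16)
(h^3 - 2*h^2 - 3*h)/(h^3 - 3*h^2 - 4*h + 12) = h*(h + 1)/(h^2 - 4)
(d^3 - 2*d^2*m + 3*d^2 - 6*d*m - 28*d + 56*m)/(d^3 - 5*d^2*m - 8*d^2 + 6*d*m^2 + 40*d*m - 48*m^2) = (d^2 + 3*d - 28)/(d^2 - 3*d*m - 8*d + 24*m)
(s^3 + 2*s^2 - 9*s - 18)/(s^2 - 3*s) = s + 5 + 6/s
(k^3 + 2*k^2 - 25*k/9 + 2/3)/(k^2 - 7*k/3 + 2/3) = (k^2 + 7*k/3 - 2)/(k - 2)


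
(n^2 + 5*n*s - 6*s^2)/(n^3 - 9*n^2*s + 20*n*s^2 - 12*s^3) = (n + 6*s)/(n^2 - 8*n*s + 12*s^2)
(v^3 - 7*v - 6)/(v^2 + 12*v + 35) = (v^3 - 7*v - 6)/(v^2 + 12*v + 35)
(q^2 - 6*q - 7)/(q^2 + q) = (q - 7)/q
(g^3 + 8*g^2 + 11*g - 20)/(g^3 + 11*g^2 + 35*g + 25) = (g^2 + 3*g - 4)/(g^2 + 6*g + 5)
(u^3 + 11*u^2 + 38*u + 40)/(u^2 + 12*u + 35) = (u^2 + 6*u + 8)/(u + 7)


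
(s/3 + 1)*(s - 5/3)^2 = s^3/3 - s^2/9 - 65*s/27 + 25/9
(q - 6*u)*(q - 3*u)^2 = q^3 - 12*q^2*u + 45*q*u^2 - 54*u^3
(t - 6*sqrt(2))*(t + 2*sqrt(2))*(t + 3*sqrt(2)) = t^3 - sqrt(2)*t^2 - 48*t - 72*sqrt(2)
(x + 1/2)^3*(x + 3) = x^4 + 9*x^3/2 + 21*x^2/4 + 19*x/8 + 3/8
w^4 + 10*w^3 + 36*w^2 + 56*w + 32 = (w + 2)^3*(w + 4)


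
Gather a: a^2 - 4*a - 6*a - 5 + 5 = a^2 - 10*a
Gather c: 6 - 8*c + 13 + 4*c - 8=11 - 4*c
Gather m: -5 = -5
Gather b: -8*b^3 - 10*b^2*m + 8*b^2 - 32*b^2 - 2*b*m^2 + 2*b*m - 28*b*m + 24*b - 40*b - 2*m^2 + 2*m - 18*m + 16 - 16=-8*b^3 + b^2*(-10*m - 24) + b*(-2*m^2 - 26*m - 16) - 2*m^2 - 16*m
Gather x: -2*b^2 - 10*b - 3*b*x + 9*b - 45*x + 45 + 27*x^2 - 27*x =-2*b^2 - b + 27*x^2 + x*(-3*b - 72) + 45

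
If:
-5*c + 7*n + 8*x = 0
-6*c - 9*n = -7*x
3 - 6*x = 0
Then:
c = 121/174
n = -13/174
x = 1/2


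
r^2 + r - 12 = (r - 3)*(r + 4)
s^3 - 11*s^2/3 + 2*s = s*(s - 3)*(s - 2/3)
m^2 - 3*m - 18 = (m - 6)*(m + 3)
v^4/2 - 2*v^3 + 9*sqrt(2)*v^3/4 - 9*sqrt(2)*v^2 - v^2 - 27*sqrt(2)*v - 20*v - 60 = (v/2 + sqrt(2))*(v - 6)*(v + 2)*(v + 5*sqrt(2)/2)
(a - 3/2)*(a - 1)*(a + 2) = a^3 - a^2/2 - 7*a/2 + 3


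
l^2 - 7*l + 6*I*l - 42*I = (l - 7)*(l + 6*I)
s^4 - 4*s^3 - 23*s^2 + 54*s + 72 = (s - 6)*(s - 3)*(s + 1)*(s + 4)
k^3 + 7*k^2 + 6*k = k*(k + 1)*(k + 6)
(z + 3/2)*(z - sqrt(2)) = z^2 - sqrt(2)*z + 3*z/2 - 3*sqrt(2)/2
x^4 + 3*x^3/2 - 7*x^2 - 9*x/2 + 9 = (x - 2)*(x - 1)*(x + 3/2)*(x + 3)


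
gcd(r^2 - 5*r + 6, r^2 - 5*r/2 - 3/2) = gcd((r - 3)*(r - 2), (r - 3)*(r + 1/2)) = r - 3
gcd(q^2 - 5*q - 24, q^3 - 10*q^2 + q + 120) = q^2 - 5*q - 24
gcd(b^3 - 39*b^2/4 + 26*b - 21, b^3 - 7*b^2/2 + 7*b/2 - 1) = b - 2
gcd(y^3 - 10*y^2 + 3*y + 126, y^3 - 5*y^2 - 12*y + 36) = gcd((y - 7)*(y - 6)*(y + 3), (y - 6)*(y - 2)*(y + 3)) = y^2 - 3*y - 18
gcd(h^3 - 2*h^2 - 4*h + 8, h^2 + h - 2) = h + 2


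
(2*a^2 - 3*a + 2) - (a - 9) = 2*a^2 - 4*a + 11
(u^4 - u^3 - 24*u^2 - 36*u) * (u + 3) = u^5 + 2*u^4 - 27*u^3 - 108*u^2 - 108*u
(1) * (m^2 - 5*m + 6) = m^2 - 5*m + 6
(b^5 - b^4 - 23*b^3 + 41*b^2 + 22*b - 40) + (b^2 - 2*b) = b^5 - b^4 - 23*b^3 + 42*b^2 + 20*b - 40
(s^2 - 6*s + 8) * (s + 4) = s^3 - 2*s^2 - 16*s + 32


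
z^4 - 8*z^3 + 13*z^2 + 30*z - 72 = (z - 4)*(z - 3)^2*(z + 2)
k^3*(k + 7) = k^4 + 7*k^3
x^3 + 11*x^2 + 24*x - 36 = (x - 1)*(x + 6)^2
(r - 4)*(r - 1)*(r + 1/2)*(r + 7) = r^4 + 5*r^3/2 - 30*r^2 + 25*r/2 + 14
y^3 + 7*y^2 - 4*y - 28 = (y - 2)*(y + 2)*(y + 7)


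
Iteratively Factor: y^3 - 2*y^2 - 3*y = (y - 3)*(y^2 + y) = y*(y - 3)*(y + 1)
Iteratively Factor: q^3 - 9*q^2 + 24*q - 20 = (q - 2)*(q^2 - 7*q + 10) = (q - 2)^2*(q - 5)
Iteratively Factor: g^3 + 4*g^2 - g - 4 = (g + 1)*(g^2 + 3*g - 4) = (g + 1)*(g + 4)*(g - 1)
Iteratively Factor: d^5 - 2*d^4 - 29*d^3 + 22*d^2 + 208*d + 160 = (d + 2)*(d^4 - 4*d^3 - 21*d^2 + 64*d + 80) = (d - 4)*(d + 2)*(d^3 - 21*d - 20) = (d - 4)*(d + 2)*(d + 4)*(d^2 - 4*d - 5) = (d - 4)*(d + 1)*(d + 2)*(d + 4)*(d - 5)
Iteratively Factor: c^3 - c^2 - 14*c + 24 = (c - 3)*(c^2 + 2*c - 8) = (c - 3)*(c - 2)*(c + 4)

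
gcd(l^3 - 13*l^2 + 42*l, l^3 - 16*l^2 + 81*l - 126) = l^2 - 13*l + 42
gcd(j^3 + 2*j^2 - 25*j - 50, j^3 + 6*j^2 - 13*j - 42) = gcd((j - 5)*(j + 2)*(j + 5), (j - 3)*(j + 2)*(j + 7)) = j + 2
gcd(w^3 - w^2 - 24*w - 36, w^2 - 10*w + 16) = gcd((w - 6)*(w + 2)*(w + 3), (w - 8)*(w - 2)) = 1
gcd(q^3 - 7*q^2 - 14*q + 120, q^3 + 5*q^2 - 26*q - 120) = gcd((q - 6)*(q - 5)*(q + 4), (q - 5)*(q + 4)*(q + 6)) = q^2 - q - 20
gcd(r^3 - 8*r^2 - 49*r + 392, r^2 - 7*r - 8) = r - 8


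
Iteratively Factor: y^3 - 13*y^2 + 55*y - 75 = (y - 5)*(y^2 - 8*y + 15) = (y - 5)^2*(y - 3)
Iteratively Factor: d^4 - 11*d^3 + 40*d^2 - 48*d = (d - 4)*(d^3 - 7*d^2 + 12*d) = d*(d - 4)*(d^2 - 7*d + 12) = d*(d - 4)^2*(d - 3)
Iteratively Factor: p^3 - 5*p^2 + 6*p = (p - 3)*(p^2 - 2*p) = (p - 3)*(p - 2)*(p)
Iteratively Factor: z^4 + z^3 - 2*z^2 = (z)*(z^3 + z^2 - 2*z) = z*(z - 1)*(z^2 + 2*z) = z^2*(z - 1)*(z + 2)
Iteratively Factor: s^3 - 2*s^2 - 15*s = (s - 5)*(s^2 + 3*s) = (s - 5)*(s + 3)*(s)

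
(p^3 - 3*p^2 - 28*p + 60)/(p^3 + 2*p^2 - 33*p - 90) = (p - 2)/(p + 3)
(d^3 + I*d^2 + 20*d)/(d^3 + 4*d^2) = (d^2 + I*d + 20)/(d*(d + 4))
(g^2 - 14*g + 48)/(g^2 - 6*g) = (g - 8)/g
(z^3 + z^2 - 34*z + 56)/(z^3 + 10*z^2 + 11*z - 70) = (z - 4)/(z + 5)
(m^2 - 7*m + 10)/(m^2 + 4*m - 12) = (m - 5)/(m + 6)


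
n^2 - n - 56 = (n - 8)*(n + 7)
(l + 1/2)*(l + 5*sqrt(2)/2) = l^2 + l/2 + 5*sqrt(2)*l/2 + 5*sqrt(2)/4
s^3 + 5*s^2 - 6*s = s*(s - 1)*(s + 6)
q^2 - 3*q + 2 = (q - 2)*(q - 1)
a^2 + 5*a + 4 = (a + 1)*(a + 4)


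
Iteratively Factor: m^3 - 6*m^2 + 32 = (m - 4)*(m^2 - 2*m - 8) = (m - 4)*(m + 2)*(m - 4)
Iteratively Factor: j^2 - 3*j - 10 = (j - 5)*(j + 2)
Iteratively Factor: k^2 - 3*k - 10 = (k - 5)*(k + 2)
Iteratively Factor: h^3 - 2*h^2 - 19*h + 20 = (h + 4)*(h^2 - 6*h + 5) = (h - 5)*(h + 4)*(h - 1)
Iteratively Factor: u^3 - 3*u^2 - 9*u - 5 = (u + 1)*(u^2 - 4*u - 5) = (u + 1)^2*(u - 5)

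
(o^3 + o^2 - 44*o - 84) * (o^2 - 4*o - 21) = o^5 - 3*o^4 - 69*o^3 + 71*o^2 + 1260*o + 1764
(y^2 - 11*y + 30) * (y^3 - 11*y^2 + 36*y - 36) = y^5 - 22*y^4 + 187*y^3 - 762*y^2 + 1476*y - 1080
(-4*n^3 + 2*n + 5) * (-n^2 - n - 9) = 4*n^5 + 4*n^4 + 34*n^3 - 7*n^2 - 23*n - 45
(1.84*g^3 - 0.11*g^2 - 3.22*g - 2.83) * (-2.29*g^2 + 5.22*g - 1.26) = -4.2136*g^5 + 9.8567*g^4 + 4.4812*g^3 - 10.1891*g^2 - 10.7154*g + 3.5658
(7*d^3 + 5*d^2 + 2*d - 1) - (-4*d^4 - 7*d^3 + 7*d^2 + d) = 4*d^4 + 14*d^3 - 2*d^2 + d - 1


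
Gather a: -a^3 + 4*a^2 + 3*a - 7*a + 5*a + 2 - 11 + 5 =-a^3 + 4*a^2 + a - 4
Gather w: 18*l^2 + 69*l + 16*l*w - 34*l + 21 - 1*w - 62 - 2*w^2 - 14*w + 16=18*l^2 + 35*l - 2*w^2 + w*(16*l - 15) - 25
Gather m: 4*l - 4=4*l - 4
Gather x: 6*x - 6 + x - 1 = 7*x - 7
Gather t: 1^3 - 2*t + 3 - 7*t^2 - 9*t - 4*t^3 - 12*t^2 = -4*t^3 - 19*t^2 - 11*t + 4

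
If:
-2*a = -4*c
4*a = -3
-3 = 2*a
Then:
No Solution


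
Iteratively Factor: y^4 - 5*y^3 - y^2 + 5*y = (y - 1)*(y^3 - 4*y^2 - 5*y) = (y - 1)*(y + 1)*(y^2 - 5*y) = (y - 5)*(y - 1)*(y + 1)*(y)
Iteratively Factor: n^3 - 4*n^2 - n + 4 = (n - 1)*(n^2 - 3*n - 4) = (n - 1)*(n + 1)*(n - 4)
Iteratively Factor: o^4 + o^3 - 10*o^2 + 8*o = (o + 4)*(o^3 - 3*o^2 + 2*o) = o*(o + 4)*(o^2 - 3*o + 2) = o*(o - 2)*(o + 4)*(o - 1)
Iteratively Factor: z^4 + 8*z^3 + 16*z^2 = (z)*(z^3 + 8*z^2 + 16*z) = z*(z + 4)*(z^2 + 4*z) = z*(z + 4)^2*(z)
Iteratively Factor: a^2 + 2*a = (a + 2)*(a)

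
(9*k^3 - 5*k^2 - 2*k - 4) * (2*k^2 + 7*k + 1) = 18*k^5 + 53*k^4 - 30*k^3 - 27*k^2 - 30*k - 4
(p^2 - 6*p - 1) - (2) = p^2 - 6*p - 3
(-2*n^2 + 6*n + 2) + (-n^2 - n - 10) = -3*n^2 + 5*n - 8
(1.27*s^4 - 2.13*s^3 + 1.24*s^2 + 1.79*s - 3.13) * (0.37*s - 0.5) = 0.4699*s^5 - 1.4231*s^4 + 1.5238*s^3 + 0.0423*s^2 - 2.0531*s + 1.565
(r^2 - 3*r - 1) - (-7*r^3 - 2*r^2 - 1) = 7*r^3 + 3*r^2 - 3*r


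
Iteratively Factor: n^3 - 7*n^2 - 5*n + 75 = (n - 5)*(n^2 - 2*n - 15) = (n - 5)*(n + 3)*(n - 5)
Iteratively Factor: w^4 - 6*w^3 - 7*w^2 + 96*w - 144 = (w + 4)*(w^3 - 10*w^2 + 33*w - 36) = (w - 3)*(w + 4)*(w^2 - 7*w + 12) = (w - 4)*(w - 3)*(w + 4)*(w - 3)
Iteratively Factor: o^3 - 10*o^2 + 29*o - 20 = (o - 5)*(o^2 - 5*o + 4) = (o - 5)*(o - 4)*(o - 1)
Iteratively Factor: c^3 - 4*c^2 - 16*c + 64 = (c + 4)*(c^2 - 8*c + 16) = (c - 4)*(c + 4)*(c - 4)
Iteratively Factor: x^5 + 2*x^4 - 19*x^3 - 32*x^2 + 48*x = (x + 3)*(x^4 - x^3 - 16*x^2 + 16*x) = (x + 3)*(x + 4)*(x^3 - 5*x^2 + 4*x) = x*(x + 3)*(x + 4)*(x^2 - 5*x + 4) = x*(x - 1)*(x + 3)*(x + 4)*(x - 4)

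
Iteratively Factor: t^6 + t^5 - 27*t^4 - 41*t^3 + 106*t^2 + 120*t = (t - 2)*(t^5 + 3*t^4 - 21*t^3 - 83*t^2 - 60*t) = (t - 2)*(t + 3)*(t^4 - 21*t^2 - 20*t) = t*(t - 2)*(t + 3)*(t^3 - 21*t - 20) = t*(t - 2)*(t + 1)*(t + 3)*(t^2 - t - 20) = t*(t - 2)*(t + 1)*(t + 3)*(t + 4)*(t - 5)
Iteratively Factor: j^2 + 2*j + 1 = (j + 1)*(j + 1)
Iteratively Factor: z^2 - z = (z)*(z - 1)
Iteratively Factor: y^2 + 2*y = (y)*(y + 2)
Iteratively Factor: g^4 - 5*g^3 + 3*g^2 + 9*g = (g - 3)*(g^3 - 2*g^2 - 3*g) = g*(g - 3)*(g^2 - 2*g - 3) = g*(g - 3)*(g + 1)*(g - 3)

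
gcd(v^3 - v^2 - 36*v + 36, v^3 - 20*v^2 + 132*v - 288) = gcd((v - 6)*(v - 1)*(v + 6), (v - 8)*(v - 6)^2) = v - 6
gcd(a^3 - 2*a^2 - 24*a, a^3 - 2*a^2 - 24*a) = a^3 - 2*a^2 - 24*a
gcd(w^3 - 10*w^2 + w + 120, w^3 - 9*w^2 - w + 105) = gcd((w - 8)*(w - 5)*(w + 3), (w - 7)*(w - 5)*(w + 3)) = w^2 - 2*w - 15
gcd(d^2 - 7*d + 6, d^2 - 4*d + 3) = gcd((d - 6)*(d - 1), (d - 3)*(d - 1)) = d - 1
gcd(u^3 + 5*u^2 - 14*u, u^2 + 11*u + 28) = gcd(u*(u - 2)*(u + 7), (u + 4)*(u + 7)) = u + 7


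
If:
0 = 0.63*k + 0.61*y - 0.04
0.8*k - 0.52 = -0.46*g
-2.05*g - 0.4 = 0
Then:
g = -0.20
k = 0.76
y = -0.72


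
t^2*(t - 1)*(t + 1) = t^4 - t^2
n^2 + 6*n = n*(n + 6)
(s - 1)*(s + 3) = s^2 + 2*s - 3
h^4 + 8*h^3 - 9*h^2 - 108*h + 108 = (h - 3)*(h - 1)*(h + 6)^2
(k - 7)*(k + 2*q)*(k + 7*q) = k^3 + 9*k^2*q - 7*k^2 + 14*k*q^2 - 63*k*q - 98*q^2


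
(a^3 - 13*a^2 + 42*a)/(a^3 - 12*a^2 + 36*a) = (a - 7)/(a - 6)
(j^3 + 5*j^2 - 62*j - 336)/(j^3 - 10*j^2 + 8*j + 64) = (j^2 + 13*j + 42)/(j^2 - 2*j - 8)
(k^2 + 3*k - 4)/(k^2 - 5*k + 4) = (k + 4)/(k - 4)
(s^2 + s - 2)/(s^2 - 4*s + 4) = (s^2 + s - 2)/(s^2 - 4*s + 4)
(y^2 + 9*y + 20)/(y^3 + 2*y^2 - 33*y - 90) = (y + 4)/(y^2 - 3*y - 18)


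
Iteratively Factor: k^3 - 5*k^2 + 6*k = (k - 3)*(k^2 - 2*k) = k*(k - 3)*(k - 2)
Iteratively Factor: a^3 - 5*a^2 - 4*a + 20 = (a - 5)*(a^2 - 4) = (a - 5)*(a + 2)*(a - 2)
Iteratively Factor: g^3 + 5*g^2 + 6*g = (g + 3)*(g^2 + 2*g) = g*(g + 3)*(g + 2)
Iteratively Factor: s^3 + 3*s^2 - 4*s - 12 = (s - 2)*(s^2 + 5*s + 6) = (s - 2)*(s + 3)*(s + 2)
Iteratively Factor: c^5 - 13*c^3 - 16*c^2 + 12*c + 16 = (c + 1)*(c^4 - c^3 - 12*c^2 - 4*c + 16) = (c - 4)*(c + 1)*(c^3 + 3*c^2 - 4) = (c - 4)*(c + 1)*(c + 2)*(c^2 + c - 2) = (c - 4)*(c + 1)*(c + 2)^2*(c - 1)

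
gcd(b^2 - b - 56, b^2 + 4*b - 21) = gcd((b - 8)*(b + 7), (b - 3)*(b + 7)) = b + 7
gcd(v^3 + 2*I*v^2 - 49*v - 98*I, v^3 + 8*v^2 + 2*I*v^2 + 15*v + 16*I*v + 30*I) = v + 2*I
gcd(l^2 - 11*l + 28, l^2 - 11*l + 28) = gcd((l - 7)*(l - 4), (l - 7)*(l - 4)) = l^2 - 11*l + 28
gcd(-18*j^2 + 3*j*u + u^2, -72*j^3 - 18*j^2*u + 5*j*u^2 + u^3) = 6*j + u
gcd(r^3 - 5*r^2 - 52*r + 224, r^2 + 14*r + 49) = r + 7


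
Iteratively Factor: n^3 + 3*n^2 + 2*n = (n)*(n^2 + 3*n + 2) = n*(n + 2)*(n + 1)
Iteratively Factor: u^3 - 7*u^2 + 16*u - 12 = (u - 2)*(u^2 - 5*u + 6) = (u - 3)*(u - 2)*(u - 2)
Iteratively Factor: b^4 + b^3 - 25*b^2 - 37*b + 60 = (b + 3)*(b^3 - 2*b^2 - 19*b + 20) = (b - 5)*(b + 3)*(b^2 + 3*b - 4) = (b - 5)*(b - 1)*(b + 3)*(b + 4)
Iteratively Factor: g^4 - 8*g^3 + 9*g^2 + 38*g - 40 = (g - 5)*(g^3 - 3*g^2 - 6*g + 8) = (g - 5)*(g - 4)*(g^2 + g - 2) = (g - 5)*(g - 4)*(g - 1)*(g + 2)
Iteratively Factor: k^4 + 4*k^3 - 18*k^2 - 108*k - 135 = (k + 3)*(k^3 + k^2 - 21*k - 45) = (k + 3)^2*(k^2 - 2*k - 15) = (k - 5)*(k + 3)^2*(k + 3)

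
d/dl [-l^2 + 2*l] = 2 - 2*l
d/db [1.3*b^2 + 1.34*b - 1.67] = 2.6*b + 1.34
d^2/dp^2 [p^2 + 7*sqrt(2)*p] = 2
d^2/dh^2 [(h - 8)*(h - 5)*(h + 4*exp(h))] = 4*h^2*exp(h) - 36*h*exp(h) + 6*h + 64*exp(h) - 26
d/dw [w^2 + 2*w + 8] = 2*w + 2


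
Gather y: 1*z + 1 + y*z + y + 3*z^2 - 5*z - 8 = y*(z + 1) + 3*z^2 - 4*z - 7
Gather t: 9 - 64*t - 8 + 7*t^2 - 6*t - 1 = 7*t^2 - 70*t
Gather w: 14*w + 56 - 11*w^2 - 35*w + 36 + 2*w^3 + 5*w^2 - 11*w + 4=2*w^3 - 6*w^2 - 32*w + 96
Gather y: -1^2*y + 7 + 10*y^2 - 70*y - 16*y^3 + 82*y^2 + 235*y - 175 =-16*y^3 + 92*y^2 + 164*y - 168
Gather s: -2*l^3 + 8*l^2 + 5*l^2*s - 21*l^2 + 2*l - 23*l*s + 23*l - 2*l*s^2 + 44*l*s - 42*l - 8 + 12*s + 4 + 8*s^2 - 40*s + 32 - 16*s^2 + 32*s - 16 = -2*l^3 - 13*l^2 - 17*l + s^2*(-2*l - 8) + s*(5*l^2 + 21*l + 4) + 12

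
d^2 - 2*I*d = d*(d - 2*I)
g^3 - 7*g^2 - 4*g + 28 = (g - 7)*(g - 2)*(g + 2)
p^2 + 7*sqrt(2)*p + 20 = (p + 2*sqrt(2))*(p + 5*sqrt(2))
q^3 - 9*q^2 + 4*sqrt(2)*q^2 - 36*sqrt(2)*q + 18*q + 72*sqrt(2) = (q - 6)*(q - 3)*(q + 4*sqrt(2))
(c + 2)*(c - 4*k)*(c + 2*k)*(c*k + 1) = c^4*k - 2*c^3*k^2 + 2*c^3*k + c^3 - 8*c^2*k^3 - 4*c^2*k^2 - 2*c^2*k + 2*c^2 - 16*c*k^3 - 8*c*k^2 - 4*c*k - 16*k^2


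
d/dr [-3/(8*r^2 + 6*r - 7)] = 6*(8*r + 3)/(8*r^2 + 6*r - 7)^2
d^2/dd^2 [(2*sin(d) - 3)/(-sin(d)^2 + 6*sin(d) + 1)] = 2*(-sin(d)^5 - 31*sin(d)^3 + 57*sin(d)^2 + 50*sin(d) - 123)/(6*sin(d) + cos(d)^2)^3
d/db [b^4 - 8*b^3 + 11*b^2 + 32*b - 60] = 4*b^3 - 24*b^2 + 22*b + 32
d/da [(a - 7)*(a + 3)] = 2*a - 4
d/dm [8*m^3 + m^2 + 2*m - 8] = 24*m^2 + 2*m + 2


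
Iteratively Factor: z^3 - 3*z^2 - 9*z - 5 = (z + 1)*(z^2 - 4*z - 5) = (z + 1)^2*(z - 5)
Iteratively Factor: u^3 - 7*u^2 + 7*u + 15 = (u - 5)*(u^2 - 2*u - 3) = (u - 5)*(u + 1)*(u - 3)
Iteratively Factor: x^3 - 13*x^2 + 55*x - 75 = (x - 3)*(x^2 - 10*x + 25) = (x - 5)*(x - 3)*(x - 5)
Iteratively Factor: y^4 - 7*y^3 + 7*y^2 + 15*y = (y + 1)*(y^3 - 8*y^2 + 15*y) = y*(y + 1)*(y^2 - 8*y + 15) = y*(y - 5)*(y + 1)*(y - 3)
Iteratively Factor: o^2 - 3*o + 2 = (o - 2)*(o - 1)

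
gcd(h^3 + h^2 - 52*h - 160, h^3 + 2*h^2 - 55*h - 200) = h^2 - 3*h - 40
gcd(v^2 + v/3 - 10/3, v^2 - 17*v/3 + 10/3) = 1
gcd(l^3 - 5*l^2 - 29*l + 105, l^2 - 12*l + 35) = l - 7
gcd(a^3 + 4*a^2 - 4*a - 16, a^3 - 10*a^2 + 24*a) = 1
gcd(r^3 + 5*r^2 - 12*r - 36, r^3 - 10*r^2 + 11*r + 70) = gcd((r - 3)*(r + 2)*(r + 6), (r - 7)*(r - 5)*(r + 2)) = r + 2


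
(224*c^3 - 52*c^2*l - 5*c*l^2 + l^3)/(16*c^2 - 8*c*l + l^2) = (56*c^2 + c*l - l^2)/(4*c - l)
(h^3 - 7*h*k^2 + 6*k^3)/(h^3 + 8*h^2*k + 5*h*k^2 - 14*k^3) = (h^2 + h*k - 6*k^2)/(h^2 + 9*h*k + 14*k^2)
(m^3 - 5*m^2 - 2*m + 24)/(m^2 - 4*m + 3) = (m^2 - 2*m - 8)/(m - 1)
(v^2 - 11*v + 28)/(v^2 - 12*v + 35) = (v - 4)/(v - 5)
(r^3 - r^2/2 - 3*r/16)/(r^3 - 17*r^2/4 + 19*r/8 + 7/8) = r*(4*r - 3)/(2*(2*r^2 - 9*r + 7))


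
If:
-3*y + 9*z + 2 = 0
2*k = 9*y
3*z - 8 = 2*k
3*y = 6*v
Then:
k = -39/8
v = -13/24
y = -13/12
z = -7/12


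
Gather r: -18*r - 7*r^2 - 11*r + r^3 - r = r^3 - 7*r^2 - 30*r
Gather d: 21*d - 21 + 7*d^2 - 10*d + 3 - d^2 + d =6*d^2 + 12*d - 18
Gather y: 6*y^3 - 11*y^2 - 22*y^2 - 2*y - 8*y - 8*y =6*y^3 - 33*y^2 - 18*y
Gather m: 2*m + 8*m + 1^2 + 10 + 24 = 10*m + 35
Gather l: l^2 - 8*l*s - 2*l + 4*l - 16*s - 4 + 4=l^2 + l*(2 - 8*s) - 16*s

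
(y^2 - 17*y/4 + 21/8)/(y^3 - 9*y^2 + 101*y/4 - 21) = (4*y - 3)/(2*(2*y^2 - 11*y + 12))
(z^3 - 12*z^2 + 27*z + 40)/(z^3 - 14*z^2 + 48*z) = (z^2 - 4*z - 5)/(z*(z - 6))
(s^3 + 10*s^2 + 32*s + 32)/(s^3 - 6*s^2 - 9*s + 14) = (s^2 + 8*s + 16)/(s^2 - 8*s + 7)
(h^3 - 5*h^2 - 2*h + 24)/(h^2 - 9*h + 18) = (h^2 - 2*h - 8)/(h - 6)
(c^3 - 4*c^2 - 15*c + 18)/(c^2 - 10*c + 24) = (c^2 + 2*c - 3)/(c - 4)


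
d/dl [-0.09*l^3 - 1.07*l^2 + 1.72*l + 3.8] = -0.27*l^2 - 2.14*l + 1.72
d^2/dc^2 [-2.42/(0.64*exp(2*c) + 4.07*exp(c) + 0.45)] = (-2.42*(1.28*exp(c) + 4.07)*(2.56*exp(c) + 8.14)*exp(c) + (6.1952*exp(c) + 9.8494)*(0.64*exp(2*c) + 4.07*exp(c) + 0.45))*exp(c)/(0.64*exp(2*c) + 4.07*exp(c) + 0.45)^3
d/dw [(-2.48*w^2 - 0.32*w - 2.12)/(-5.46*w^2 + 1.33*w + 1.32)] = (-5.0456*w^2 - 29.6976*w + 2.3972)/(29.8116*w^4 - 14.5236*w^3 - 12.6455*w^2 + 3.5112*w + 1.7424)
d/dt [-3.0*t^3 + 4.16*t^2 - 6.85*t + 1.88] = -9.0*t^2 + 8.32*t - 6.85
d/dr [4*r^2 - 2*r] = 8*r - 2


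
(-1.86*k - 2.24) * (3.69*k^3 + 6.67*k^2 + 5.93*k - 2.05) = -6.8634*k^4 - 20.6718*k^3 - 25.9706*k^2 - 9.4702*k + 4.592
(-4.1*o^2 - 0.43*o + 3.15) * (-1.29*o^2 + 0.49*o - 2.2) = 5.289*o^4 - 1.4543*o^3 + 4.7458*o^2 + 2.4895*o - 6.93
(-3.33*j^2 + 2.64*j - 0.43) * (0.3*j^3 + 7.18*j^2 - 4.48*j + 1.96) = -0.999*j^5 - 23.1174*j^4 + 33.7446*j^3 - 21.4414*j^2 + 7.1008*j - 0.8428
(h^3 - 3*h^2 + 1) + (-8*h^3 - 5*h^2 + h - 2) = -7*h^3 - 8*h^2 + h - 1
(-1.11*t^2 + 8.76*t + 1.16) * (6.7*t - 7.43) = -7.437*t^3 + 66.9393*t^2 - 57.3148*t - 8.6188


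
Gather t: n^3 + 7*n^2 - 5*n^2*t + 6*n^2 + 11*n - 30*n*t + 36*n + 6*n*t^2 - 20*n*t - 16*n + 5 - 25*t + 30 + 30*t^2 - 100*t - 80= n^3 + 13*n^2 + 31*n + t^2*(6*n + 30) + t*(-5*n^2 - 50*n - 125) - 45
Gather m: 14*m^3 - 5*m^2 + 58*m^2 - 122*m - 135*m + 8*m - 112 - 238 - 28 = 14*m^3 + 53*m^2 - 249*m - 378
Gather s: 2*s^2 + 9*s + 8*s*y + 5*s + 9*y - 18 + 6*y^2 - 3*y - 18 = 2*s^2 + s*(8*y + 14) + 6*y^2 + 6*y - 36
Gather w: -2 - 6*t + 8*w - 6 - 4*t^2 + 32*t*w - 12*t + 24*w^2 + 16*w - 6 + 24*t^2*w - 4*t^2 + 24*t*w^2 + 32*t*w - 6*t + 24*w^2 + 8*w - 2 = -8*t^2 - 24*t + w^2*(24*t + 48) + w*(24*t^2 + 64*t + 32) - 16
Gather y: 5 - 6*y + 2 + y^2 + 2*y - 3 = y^2 - 4*y + 4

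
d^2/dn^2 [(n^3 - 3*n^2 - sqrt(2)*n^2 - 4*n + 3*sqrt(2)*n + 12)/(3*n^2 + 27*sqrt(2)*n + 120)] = 4*(15*sqrt(2)*n^3 + 68*n^3 + 198*n^2 + 600*sqrt(2)*n^2 - 18*sqrt(2)*n + 2640*n - 2748 - 80*sqrt(2))/(3*(n^6 + 27*sqrt(2)*n^5 + 606*n^4 + 3618*sqrt(2)*n^3 + 24240*n^2 + 43200*sqrt(2)*n + 64000))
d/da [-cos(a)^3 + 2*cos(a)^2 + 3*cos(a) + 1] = -3*sin(a)^3 - 4*sin(a)*cos(a)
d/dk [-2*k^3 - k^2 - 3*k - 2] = -6*k^2 - 2*k - 3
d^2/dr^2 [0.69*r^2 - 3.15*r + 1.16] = 1.38000000000000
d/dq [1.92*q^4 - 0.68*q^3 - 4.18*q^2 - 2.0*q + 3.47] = 7.68*q^3 - 2.04*q^2 - 8.36*q - 2.0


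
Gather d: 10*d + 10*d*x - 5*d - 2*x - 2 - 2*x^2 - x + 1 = d*(10*x + 5) - 2*x^2 - 3*x - 1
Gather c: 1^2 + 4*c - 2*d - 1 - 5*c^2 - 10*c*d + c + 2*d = -5*c^2 + c*(5 - 10*d)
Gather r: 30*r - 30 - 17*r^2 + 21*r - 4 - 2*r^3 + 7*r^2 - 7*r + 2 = -2*r^3 - 10*r^2 + 44*r - 32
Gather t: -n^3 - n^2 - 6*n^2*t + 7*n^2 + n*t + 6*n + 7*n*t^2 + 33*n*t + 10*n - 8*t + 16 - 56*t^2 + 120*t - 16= -n^3 + 6*n^2 + 16*n + t^2*(7*n - 56) + t*(-6*n^2 + 34*n + 112)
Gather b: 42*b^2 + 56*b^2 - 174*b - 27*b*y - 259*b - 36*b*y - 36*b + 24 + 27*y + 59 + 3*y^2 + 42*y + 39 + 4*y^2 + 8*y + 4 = 98*b^2 + b*(-63*y - 469) + 7*y^2 + 77*y + 126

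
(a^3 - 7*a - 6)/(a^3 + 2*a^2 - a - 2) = (a - 3)/(a - 1)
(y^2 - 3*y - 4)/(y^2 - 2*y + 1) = (y^2 - 3*y - 4)/(y^2 - 2*y + 1)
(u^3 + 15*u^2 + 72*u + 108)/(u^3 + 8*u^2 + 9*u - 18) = (u + 6)/(u - 1)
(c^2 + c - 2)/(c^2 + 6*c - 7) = (c + 2)/(c + 7)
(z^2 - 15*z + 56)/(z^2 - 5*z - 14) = (z - 8)/(z + 2)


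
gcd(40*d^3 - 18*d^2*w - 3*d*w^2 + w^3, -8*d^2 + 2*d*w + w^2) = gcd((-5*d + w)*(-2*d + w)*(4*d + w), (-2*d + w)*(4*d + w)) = -8*d^2 + 2*d*w + w^2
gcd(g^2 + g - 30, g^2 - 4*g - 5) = g - 5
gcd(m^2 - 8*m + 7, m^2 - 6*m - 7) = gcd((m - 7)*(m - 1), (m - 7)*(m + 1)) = m - 7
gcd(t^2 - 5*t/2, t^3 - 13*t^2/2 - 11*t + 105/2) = t - 5/2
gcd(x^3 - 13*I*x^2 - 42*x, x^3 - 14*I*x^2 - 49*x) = x^2 - 7*I*x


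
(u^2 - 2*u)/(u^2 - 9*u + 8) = u*(u - 2)/(u^2 - 9*u + 8)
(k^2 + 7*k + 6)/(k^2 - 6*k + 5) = (k^2 + 7*k + 6)/(k^2 - 6*k + 5)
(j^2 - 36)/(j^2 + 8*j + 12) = (j - 6)/(j + 2)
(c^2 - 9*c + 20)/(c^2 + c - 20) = (c - 5)/(c + 5)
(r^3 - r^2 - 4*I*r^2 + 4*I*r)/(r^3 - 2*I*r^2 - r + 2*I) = r*(r - 4*I)/(r^2 + r*(1 - 2*I) - 2*I)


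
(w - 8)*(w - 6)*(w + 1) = w^3 - 13*w^2 + 34*w + 48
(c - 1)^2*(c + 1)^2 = c^4 - 2*c^2 + 1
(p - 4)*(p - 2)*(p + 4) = p^3 - 2*p^2 - 16*p + 32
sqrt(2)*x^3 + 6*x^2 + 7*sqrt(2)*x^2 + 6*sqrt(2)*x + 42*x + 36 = (x + 6)*(x + 3*sqrt(2))*(sqrt(2)*x + sqrt(2))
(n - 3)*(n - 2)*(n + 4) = n^3 - n^2 - 14*n + 24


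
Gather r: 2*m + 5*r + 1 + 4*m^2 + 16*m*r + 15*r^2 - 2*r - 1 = 4*m^2 + 2*m + 15*r^2 + r*(16*m + 3)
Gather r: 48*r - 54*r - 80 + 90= 10 - 6*r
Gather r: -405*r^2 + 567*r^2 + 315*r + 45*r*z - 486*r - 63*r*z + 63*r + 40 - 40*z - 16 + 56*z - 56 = 162*r^2 + r*(-18*z - 108) + 16*z - 32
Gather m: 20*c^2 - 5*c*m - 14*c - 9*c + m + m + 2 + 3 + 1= 20*c^2 - 23*c + m*(2 - 5*c) + 6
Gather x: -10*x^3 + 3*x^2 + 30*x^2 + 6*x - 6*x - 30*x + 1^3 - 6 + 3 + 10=-10*x^3 + 33*x^2 - 30*x + 8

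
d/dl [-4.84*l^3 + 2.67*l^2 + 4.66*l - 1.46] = -14.52*l^2 + 5.34*l + 4.66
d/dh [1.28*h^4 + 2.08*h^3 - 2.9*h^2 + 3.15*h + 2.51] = 5.12*h^3 + 6.24*h^2 - 5.8*h + 3.15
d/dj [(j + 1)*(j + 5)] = 2*j + 6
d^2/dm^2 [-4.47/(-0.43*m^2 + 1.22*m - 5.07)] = (-1.653006*m^2 + 4.689924*m + 4.47*(0.86*m - 1.22)*(1.72*m - 2.44) - 19.490094)/(0.43*m^2 - 1.22*m + 5.07)^3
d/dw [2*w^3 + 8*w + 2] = 6*w^2 + 8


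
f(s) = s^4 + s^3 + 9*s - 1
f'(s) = 4*s^3 + 3*s^2 + 9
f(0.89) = 8.34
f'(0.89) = 14.20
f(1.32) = 16.22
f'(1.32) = 23.43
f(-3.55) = 81.13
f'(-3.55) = -132.15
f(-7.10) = 2118.36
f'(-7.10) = -1271.41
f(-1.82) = -12.44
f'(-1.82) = -5.18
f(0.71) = 6.00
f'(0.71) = 11.94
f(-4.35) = 235.60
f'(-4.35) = -263.48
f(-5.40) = 643.24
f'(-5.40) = -533.38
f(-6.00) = 1025.00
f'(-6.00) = -747.00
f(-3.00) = 26.00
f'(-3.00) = -72.00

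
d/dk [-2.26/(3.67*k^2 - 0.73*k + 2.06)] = (16.5884*k - 1.6498)/(3.67*k^2 - 0.73*k + 2.06)^2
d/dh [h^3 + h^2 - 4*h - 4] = 3*h^2 + 2*h - 4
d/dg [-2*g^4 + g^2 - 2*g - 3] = -8*g^3 + 2*g - 2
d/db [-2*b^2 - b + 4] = -4*b - 1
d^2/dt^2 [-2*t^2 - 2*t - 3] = -4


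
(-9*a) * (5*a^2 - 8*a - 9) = -45*a^3 + 72*a^2 + 81*a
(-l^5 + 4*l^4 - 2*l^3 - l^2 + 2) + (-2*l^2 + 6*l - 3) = -l^5 + 4*l^4 - 2*l^3 - 3*l^2 + 6*l - 1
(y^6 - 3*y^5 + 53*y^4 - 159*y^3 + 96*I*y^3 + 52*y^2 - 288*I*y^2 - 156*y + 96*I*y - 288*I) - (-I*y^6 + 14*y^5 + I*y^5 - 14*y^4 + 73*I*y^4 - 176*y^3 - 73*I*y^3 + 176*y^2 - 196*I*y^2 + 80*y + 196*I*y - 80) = y^6 + I*y^6 - 17*y^5 - I*y^5 + 67*y^4 - 73*I*y^4 + 17*y^3 + 169*I*y^3 - 124*y^2 - 92*I*y^2 - 236*y - 100*I*y + 80 - 288*I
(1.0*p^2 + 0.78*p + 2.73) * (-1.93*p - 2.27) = -1.93*p^3 - 3.7754*p^2 - 7.0395*p - 6.1971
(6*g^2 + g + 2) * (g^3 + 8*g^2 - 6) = 6*g^5 + 49*g^4 + 10*g^3 - 20*g^2 - 6*g - 12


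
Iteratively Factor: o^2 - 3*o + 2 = (o - 1)*(o - 2)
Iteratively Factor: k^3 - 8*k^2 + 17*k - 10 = (k - 5)*(k^2 - 3*k + 2) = (k - 5)*(k - 2)*(k - 1)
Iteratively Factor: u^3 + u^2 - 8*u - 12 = (u + 2)*(u^2 - u - 6) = (u + 2)^2*(u - 3)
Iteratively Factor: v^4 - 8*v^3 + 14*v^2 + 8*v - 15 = (v - 3)*(v^3 - 5*v^2 - v + 5) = (v - 3)*(v + 1)*(v^2 - 6*v + 5) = (v - 3)*(v - 1)*(v + 1)*(v - 5)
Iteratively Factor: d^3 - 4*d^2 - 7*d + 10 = (d + 2)*(d^2 - 6*d + 5) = (d - 5)*(d + 2)*(d - 1)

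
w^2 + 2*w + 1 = (w + 1)^2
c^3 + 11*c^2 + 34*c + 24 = (c + 1)*(c + 4)*(c + 6)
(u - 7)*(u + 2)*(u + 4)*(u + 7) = u^4 + 6*u^3 - 41*u^2 - 294*u - 392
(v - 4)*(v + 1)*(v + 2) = v^3 - v^2 - 10*v - 8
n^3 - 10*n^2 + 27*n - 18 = (n - 6)*(n - 3)*(n - 1)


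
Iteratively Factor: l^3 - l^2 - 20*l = (l)*(l^2 - l - 20) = l*(l + 4)*(l - 5)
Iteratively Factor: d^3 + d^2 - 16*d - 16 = (d - 4)*(d^2 + 5*d + 4) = (d - 4)*(d + 4)*(d + 1)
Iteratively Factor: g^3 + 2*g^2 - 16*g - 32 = (g + 4)*(g^2 - 2*g - 8) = (g - 4)*(g + 4)*(g + 2)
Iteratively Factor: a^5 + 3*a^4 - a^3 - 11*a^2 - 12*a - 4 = (a + 1)*(a^4 + 2*a^3 - 3*a^2 - 8*a - 4) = (a + 1)*(a + 2)*(a^3 - 3*a - 2) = (a + 1)^2*(a + 2)*(a^2 - a - 2) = (a + 1)^3*(a + 2)*(a - 2)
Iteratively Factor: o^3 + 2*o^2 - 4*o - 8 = (o - 2)*(o^2 + 4*o + 4) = (o - 2)*(o + 2)*(o + 2)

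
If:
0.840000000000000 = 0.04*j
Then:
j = 21.00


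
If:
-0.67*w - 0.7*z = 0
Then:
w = -1.04477611940298*z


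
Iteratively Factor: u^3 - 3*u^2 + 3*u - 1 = (u - 1)*(u^2 - 2*u + 1) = (u - 1)^2*(u - 1)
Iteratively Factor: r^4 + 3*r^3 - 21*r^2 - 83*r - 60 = (r + 4)*(r^3 - r^2 - 17*r - 15) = (r + 1)*(r + 4)*(r^2 - 2*r - 15) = (r + 1)*(r + 3)*(r + 4)*(r - 5)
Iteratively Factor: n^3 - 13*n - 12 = (n + 1)*(n^2 - n - 12) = (n + 1)*(n + 3)*(n - 4)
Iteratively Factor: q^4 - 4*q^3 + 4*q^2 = (q - 2)*(q^3 - 2*q^2) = q*(q - 2)*(q^2 - 2*q) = q^2*(q - 2)*(q - 2)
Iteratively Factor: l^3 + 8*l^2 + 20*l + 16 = (l + 2)*(l^2 + 6*l + 8) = (l + 2)*(l + 4)*(l + 2)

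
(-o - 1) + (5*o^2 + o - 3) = 5*o^2 - 4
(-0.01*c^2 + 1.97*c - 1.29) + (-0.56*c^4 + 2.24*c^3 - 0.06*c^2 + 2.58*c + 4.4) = -0.56*c^4 + 2.24*c^3 - 0.07*c^2 + 4.55*c + 3.11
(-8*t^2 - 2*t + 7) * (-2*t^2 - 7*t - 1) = 16*t^4 + 60*t^3 + 8*t^2 - 47*t - 7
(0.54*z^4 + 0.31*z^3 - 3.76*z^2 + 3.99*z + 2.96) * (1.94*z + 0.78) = 1.0476*z^5 + 1.0226*z^4 - 7.0526*z^3 + 4.8078*z^2 + 8.8546*z + 2.3088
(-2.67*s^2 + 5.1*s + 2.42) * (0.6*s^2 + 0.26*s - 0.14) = -1.602*s^4 + 2.3658*s^3 + 3.1518*s^2 - 0.0848*s - 0.3388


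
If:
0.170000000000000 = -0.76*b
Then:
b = -0.22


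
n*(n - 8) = n^2 - 8*n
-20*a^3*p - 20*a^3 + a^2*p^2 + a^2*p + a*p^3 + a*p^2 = (-4*a + p)*(5*a + p)*(a*p + a)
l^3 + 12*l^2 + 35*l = l*(l + 5)*(l + 7)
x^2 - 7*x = x*(x - 7)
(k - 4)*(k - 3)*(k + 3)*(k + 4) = k^4 - 25*k^2 + 144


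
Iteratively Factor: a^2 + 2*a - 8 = (a - 2)*(a + 4)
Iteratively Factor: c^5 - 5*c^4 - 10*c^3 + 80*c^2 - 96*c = (c - 4)*(c^4 - c^3 - 14*c^2 + 24*c) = (c - 4)*(c - 3)*(c^3 + 2*c^2 - 8*c) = (c - 4)*(c - 3)*(c - 2)*(c^2 + 4*c) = c*(c - 4)*(c - 3)*(c - 2)*(c + 4)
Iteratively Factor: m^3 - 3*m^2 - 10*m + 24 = (m - 4)*(m^2 + m - 6) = (m - 4)*(m + 3)*(m - 2)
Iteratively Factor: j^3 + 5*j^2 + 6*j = (j + 3)*(j^2 + 2*j) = j*(j + 3)*(j + 2)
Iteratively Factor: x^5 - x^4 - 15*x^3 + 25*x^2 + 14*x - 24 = (x - 3)*(x^4 + 2*x^3 - 9*x^2 - 2*x + 8) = (x - 3)*(x + 4)*(x^3 - 2*x^2 - x + 2) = (x - 3)*(x + 1)*(x + 4)*(x^2 - 3*x + 2) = (x - 3)*(x - 2)*(x + 1)*(x + 4)*(x - 1)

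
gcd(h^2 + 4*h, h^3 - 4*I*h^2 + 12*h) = h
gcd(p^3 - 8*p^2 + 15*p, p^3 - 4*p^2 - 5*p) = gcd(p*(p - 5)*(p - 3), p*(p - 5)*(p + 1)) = p^2 - 5*p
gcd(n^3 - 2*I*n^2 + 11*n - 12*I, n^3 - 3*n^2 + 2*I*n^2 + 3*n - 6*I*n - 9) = n^2 + 2*I*n + 3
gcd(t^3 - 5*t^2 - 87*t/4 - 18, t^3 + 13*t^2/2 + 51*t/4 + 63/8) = t^2 + 3*t + 9/4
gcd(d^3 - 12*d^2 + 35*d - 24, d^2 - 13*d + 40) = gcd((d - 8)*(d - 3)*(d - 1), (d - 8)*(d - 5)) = d - 8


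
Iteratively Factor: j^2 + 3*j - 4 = (j - 1)*(j + 4)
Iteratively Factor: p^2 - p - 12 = (p - 4)*(p + 3)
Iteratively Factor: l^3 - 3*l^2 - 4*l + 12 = (l - 3)*(l^2 - 4) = (l - 3)*(l - 2)*(l + 2)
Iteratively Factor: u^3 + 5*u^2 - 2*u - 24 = (u - 2)*(u^2 + 7*u + 12) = (u - 2)*(u + 4)*(u + 3)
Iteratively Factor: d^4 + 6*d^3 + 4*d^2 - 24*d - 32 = (d - 2)*(d^3 + 8*d^2 + 20*d + 16) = (d - 2)*(d + 2)*(d^2 + 6*d + 8) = (d - 2)*(d + 2)*(d + 4)*(d + 2)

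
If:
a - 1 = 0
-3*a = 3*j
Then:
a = 1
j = -1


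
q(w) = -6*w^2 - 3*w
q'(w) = -12*w - 3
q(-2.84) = -39.87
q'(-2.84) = 31.08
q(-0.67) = -0.68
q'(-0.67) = 5.04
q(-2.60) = -32.76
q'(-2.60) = 28.20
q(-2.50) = -30.00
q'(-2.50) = 27.00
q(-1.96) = -17.17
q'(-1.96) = 20.52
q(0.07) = -0.24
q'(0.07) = -3.84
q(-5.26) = -150.23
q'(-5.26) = 60.12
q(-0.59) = -0.32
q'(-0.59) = 4.08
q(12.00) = -900.00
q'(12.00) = -147.00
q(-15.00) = -1305.00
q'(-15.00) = 177.00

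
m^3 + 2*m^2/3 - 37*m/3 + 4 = (m - 3)*(m - 1/3)*(m + 4)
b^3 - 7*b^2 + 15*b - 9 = (b - 3)^2*(b - 1)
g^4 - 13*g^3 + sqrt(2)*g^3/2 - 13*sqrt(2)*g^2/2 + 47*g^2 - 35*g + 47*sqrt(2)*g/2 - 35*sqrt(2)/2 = (g - 7)*(g - 5)*(g - 1)*(g + sqrt(2)/2)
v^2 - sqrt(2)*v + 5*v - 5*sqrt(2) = (v + 5)*(v - sqrt(2))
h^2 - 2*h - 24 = (h - 6)*(h + 4)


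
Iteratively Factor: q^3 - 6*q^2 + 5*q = (q - 1)*(q^2 - 5*q) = (q - 5)*(q - 1)*(q)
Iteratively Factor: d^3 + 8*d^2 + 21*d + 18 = (d + 3)*(d^2 + 5*d + 6) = (d + 3)^2*(d + 2)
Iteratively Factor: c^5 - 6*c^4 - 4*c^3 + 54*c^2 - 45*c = (c + 3)*(c^4 - 9*c^3 + 23*c^2 - 15*c) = c*(c + 3)*(c^3 - 9*c^2 + 23*c - 15) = c*(c - 3)*(c + 3)*(c^2 - 6*c + 5) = c*(c - 5)*(c - 3)*(c + 3)*(c - 1)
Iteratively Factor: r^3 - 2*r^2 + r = (r - 1)*(r^2 - r) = (r - 1)^2*(r)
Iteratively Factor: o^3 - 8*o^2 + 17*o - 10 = (o - 2)*(o^2 - 6*o + 5) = (o - 5)*(o - 2)*(o - 1)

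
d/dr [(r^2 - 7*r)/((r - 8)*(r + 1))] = 8*(7 - 2*r)/(r^4 - 14*r^3 + 33*r^2 + 112*r + 64)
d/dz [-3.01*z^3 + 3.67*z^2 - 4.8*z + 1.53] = -9.03*z^2 + 7.34*z - 4.8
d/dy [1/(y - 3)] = -1/(y - 3)^2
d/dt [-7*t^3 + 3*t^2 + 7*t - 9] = -21*t^2 + 6*t + 7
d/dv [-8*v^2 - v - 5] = -16*v - 1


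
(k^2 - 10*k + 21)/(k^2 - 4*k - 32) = (-k^2 + 10*k - 21)/(-k^2 + 4*k + 32)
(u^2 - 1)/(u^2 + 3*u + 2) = (u - 1)/(u + 2)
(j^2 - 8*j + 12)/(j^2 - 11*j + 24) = (j^2 - 8*j + 12)/(j^2 - 11*j + 24)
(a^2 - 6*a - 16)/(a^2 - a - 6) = (a - 8)/(a - 3)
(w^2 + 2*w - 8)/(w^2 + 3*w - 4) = (w - 2)/(w - 1)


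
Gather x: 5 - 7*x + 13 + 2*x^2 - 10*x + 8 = 2*x^2 - 17*x + 26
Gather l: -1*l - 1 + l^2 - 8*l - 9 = l^2 - 9*l - 10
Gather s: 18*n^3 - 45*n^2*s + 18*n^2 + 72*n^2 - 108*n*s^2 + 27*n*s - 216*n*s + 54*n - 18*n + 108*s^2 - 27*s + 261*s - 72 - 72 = 18*n^3 + 90*n^2 + 36*n + s^2*(108 - 108*n) + s*(-45*n^2 - 189*n + 234) - 144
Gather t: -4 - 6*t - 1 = -6*t - 5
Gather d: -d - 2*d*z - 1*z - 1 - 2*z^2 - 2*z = d*(-2*z - 1) - 2*z^2 - 3*z - 1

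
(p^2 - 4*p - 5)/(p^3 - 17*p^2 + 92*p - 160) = (p + 1)/(p^2 - 12*p + 32)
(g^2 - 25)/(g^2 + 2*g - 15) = (g - 5)/(g - 3)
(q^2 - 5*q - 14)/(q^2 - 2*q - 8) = (q - 7)/(q - 4)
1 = 1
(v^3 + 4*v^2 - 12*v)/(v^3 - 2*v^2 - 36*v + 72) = v/(v - 6)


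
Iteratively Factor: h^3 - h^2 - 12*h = (h)*(h^2 - h - 12) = h*(h - 4)*(h + 3)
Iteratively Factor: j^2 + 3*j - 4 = (j + 4)*(j - 1)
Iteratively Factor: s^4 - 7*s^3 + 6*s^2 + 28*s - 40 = (s - 2)*(s^3 - 5*s^2 - 4*s + 20) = (s - 2)*(s + 2)*(s^2 - 7*s + 10) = (s - 5)*(s - 2)*(s + 2)*(s - 2)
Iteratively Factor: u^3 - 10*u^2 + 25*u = (u - 5)*(u^2 - 5*u) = (u - 5)^2*(u)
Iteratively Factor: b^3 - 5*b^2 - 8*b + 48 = (b + 3)*(b^2 - 8*b + 16) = (b - 4)*(b + 3)*(b - 4)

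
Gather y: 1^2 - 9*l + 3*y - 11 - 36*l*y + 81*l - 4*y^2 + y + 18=72*l - 4*y^2 + y*(4 - 36*l) + 8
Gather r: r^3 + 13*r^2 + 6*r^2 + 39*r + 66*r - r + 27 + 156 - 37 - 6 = r^3 + 19*r^2 + 104*r + 140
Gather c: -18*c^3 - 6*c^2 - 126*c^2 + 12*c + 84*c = -18*c^3 - 132*c^2 + 96*c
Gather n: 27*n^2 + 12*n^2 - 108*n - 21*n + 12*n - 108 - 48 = 39*n^2 - 117*n - 156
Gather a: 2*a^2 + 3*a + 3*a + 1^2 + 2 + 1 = 2*a^2 + 6*a + 4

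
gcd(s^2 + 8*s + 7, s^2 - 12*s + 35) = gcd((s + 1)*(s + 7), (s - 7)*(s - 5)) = 1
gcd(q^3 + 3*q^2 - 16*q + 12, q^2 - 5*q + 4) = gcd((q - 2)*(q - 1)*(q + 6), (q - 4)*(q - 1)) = q - 1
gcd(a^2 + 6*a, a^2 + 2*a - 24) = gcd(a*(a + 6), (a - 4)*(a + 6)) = a + 6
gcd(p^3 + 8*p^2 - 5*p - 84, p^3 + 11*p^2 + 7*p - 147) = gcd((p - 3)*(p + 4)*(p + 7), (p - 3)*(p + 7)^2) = p^2 + 4*p - 21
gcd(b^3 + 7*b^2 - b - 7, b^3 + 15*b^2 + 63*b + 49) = b^2 + 8*b + 7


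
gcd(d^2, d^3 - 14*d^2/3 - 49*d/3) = d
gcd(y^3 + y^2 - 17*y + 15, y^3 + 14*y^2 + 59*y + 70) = y + 5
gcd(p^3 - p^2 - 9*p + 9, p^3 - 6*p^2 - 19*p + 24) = p^2 + 2*p - 3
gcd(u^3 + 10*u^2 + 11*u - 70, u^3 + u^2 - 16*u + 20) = u^2 + 3*u - 10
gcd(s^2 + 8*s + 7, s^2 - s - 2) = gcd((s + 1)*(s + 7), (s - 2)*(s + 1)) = s + 1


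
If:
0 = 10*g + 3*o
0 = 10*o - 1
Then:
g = -3/100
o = 1/10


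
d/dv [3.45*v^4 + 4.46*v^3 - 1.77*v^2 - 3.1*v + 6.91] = 13.8*v^3 + 13.38*v^2 - 3.54*v - 3.1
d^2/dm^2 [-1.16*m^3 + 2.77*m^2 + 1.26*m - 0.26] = 5.54 - 6.96*m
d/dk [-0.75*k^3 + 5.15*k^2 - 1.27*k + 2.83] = -2.25*k^2 + 10.3*k - 1.27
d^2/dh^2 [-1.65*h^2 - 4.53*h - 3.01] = -3.30000000000000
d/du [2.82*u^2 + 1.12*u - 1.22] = 5.64*u + 1.12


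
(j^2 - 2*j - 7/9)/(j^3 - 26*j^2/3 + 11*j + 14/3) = (j - 7/3)/(j^2 - 9*j + 14)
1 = 1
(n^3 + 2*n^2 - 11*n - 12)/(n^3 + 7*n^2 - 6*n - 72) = (n + 1)/(n + 6)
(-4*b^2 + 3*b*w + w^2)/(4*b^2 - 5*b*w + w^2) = (4*b + w)/(-4*b + w)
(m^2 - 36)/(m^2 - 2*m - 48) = (m - 6)/(m - 8)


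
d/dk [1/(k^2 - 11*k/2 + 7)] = 2*(11 - 4*k)/(2*k^2 - 11*k + 14)^2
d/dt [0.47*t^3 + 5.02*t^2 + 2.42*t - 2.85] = 1.41*t^2 + 10.04*t + 2.42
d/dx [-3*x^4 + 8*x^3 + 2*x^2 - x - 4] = -12*x^3 + 24*x^2 + 4*x - 1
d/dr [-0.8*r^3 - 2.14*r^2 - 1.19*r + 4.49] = -2.4*r^2 - 4.28*r - 1.19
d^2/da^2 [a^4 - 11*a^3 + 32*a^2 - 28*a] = 12*a^2 - 66*a + 64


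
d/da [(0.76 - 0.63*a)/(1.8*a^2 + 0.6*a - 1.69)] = (1.134*a^2 - 2.736*a + 0.6087)/(3.24*a^4 + 2.16*a^3 - 5.724*a^2 - 2.028*a + 2.8561)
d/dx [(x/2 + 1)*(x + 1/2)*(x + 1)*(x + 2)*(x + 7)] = 5*x^4/2 + 25*x^3 + 147*x^2/2 + 163*x/2 + 29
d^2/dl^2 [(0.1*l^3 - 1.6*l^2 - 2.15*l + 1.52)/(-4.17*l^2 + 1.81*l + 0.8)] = (3.5527136788005e-15*l^5 + 97.60249*l^3 - 127.429968*l^2 + 111.485424*l - 24.279184)/(72.511713*l^6 - 94.421727*l^5 - 0.749349000000002*l^4 + 30.299219*l^3 + 0.143759999999999*l^2 - 3.4752*l - 0.512)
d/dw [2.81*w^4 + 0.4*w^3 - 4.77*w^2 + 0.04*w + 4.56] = 11.24*w^3 + 1.2*w^2 - 9.54*w + 0.04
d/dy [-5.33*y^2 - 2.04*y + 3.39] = -10.66*y - 2.04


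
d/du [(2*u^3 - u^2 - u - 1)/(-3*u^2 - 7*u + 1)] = 2*(-3*u^4 - 14*u^3 + 5*u^2 - 4*u - 4)/(9*u^4 + 42*u^3 + 43*u^2 - 14*u + 1)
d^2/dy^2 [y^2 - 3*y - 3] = 2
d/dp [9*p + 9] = 9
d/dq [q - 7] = 1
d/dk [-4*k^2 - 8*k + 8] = -8*k - 8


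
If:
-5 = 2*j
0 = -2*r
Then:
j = -5/2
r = 0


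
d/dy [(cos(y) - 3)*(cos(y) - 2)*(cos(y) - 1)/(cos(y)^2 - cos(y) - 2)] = (sin(y)^2 - 2*cos(y) + 6)*sin(y)/(cos(y) + 1)^2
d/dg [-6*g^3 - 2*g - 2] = -18*g^2 - 2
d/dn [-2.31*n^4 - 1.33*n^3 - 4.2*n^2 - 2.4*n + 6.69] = -9.24*n^3 - 3.99*n^2 - 8.4*n - 2.4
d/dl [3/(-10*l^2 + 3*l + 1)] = 3*(20*l - 3)/(-10*l^2 + 3*l + 1)^2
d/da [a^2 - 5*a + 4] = 2*a - 5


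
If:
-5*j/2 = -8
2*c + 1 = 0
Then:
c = -1/2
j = 16/5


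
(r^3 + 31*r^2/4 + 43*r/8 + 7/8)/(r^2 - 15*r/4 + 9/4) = (8*r^3 + 62*r^2 + 43*r + 7)/(2*(4*r^2 - 15*r + 9))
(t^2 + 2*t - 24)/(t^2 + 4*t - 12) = (t - 4)/(t - 2)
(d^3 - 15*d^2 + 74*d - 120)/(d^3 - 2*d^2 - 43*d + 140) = (d - 6)/(d + 7)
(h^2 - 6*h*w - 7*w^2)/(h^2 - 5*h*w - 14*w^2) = (h + w)/(h + 2*w)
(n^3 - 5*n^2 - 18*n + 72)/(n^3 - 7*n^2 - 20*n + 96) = (n - 6)/(n - 8)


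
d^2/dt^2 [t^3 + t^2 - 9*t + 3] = 6*t + 2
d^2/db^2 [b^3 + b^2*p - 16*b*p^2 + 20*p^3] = 6*b + 2*p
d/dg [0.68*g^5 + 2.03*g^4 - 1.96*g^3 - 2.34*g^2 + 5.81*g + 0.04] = 3.4*g^4 + 8.12*g^3 - 5.88*g^2 - 4.68*g + 5.81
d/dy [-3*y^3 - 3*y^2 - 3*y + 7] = -9*y^2 - 6*y - 3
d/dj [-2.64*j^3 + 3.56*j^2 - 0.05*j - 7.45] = -7.92*j^2 + 7.12*j - 0.05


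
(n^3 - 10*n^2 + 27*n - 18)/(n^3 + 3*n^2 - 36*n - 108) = (n^2 - 4*n + 3)/(n^2 + 9*n + 18)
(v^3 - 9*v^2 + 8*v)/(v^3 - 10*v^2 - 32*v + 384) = v*(v - 1)/(v^2 - 2*v - 48)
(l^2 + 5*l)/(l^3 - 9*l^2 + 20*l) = (l + 5)/(l^2 - 9*l + 20)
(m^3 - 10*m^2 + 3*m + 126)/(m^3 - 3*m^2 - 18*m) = (m - 7)/m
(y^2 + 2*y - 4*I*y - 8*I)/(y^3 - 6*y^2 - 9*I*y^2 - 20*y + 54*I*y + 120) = (y + 2)/(y^2 - y*(6 + 5*I) + 30*I)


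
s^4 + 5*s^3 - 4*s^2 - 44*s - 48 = (s - 3)*(s + 2)^2*(s + 4)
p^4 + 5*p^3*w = p^3*(p + 5*w)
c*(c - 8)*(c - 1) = c^3 - 9*c^2 + 8*c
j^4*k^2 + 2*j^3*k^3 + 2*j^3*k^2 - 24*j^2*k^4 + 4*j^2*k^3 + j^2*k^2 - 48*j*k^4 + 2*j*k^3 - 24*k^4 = (j - 4*k)*(j + 6*k)*(j*k + k)^2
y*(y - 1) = y^2 - y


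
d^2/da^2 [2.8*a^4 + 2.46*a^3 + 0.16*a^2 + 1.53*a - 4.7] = 33.6*a^2 + 14.76*a + 0.32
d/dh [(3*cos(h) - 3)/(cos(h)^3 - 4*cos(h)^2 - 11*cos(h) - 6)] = 3*(-9*cos(h) + cos(2*h) + 18)*sin(h)/((cos(h) - 6)^2*(cos(h) + 1)^3)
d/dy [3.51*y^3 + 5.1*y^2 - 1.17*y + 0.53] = 10.53*y^2 + 10.2*y - 1.17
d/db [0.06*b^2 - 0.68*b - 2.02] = 0.12*b - 0.68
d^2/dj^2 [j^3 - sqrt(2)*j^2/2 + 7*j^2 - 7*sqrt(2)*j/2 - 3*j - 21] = 6*j - sqrt(2) + 14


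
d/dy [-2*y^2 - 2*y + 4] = -4*y - 2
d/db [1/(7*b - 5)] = -7/(7*b - 5)^2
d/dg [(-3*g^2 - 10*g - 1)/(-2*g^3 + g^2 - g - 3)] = (-6*g^4 - 40*g^3 + 7*g^2 + 20*g + 29)/(4*g^6 - 4*g^5 + 5*g^4 + 10*g^3 - 5*g^2 + 6*g + 9)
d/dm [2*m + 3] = 2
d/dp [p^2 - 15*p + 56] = 2*p - 15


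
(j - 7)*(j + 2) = j^2 - 5*j - 14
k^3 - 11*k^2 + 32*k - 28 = (k - 7)*(k - 2)^2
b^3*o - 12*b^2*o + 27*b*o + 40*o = (b - 8)*(b - 5)*(b*o + o)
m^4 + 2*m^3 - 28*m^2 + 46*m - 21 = (m - 3)*(m - 1)^2*(m + 7)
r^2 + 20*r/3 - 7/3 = (r - 1/3)*(r + 7)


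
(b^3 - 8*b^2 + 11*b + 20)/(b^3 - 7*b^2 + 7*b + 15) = (b - 4)/(b - 3)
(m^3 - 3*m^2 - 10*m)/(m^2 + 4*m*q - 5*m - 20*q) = m*(m + 2)/(m + 4*q)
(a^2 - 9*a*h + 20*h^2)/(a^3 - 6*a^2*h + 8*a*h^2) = (a - 5*h)/(a*(a - 2*h))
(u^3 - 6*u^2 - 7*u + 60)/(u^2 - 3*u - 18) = (u^2 - 9*u + 20)/(u - 6)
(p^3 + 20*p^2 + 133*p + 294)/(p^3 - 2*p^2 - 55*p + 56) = (p^2 + 13*p + 42)/(p^2 - 9*p + 8)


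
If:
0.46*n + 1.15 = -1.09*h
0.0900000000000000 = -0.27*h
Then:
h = -0.33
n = -1.71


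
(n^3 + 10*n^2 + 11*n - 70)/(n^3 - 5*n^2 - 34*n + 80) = (n + 7)/(n - 8)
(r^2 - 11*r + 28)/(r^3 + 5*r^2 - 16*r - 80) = (r - 7)/(r^2 + 9*r + 20)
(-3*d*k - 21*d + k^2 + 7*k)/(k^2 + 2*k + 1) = (-3*d*k - 21*d + k^2 + 7*k)/(k^2 + 2*k + 1)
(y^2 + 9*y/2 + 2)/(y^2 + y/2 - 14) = (2*y + 1)/(2*y - 7)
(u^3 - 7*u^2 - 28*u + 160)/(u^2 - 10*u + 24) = (u^2 - 3*u - 40)/(u - 6)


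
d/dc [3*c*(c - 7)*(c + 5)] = 9*c^2 - 12*c - 105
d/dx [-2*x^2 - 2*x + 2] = -4*x - 2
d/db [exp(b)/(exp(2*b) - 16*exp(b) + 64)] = (-exp(b) - 8)*exp(b)/(exp(3*b) - 24*exp(2*b) + 192*exp(b) - 512)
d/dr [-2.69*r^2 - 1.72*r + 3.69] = -5.38*r - 1.72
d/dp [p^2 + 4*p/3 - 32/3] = 2*p + 4/3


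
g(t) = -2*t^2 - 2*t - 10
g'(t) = -4*t - 2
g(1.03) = -14.18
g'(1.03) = -6.12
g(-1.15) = -10.34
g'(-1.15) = 2.60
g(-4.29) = -38.23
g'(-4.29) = 15.16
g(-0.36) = -9.54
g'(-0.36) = -0.56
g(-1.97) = -13.82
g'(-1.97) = 5.88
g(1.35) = -16.34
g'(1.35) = -7.40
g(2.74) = -30.50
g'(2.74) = -12.96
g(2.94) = -33.17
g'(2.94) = -13.76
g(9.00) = -190.00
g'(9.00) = -38.00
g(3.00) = -34.00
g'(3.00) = -14.00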